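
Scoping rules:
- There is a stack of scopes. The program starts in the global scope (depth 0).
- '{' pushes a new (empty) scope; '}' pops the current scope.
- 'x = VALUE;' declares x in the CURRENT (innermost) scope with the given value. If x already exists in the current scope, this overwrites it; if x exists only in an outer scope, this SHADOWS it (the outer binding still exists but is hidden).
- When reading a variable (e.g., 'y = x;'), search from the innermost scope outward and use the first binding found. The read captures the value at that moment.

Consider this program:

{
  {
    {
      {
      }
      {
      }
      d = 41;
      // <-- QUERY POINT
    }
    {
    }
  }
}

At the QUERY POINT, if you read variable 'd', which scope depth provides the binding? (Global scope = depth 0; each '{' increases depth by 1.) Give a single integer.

Step 1: enter scope (depth=1)
Step 2: enter scope (depth=2)
Step 3: enter scope (depth=3)
Step 4: enter scope (depth=4)
Step 5: exit scope (depth=3)
Step 6: enter scope (depth=4)
Step 7: exit scope (depth=3)
Step 8: declare d=41 at depth 3
Visible at query point: d=41

Answer: 3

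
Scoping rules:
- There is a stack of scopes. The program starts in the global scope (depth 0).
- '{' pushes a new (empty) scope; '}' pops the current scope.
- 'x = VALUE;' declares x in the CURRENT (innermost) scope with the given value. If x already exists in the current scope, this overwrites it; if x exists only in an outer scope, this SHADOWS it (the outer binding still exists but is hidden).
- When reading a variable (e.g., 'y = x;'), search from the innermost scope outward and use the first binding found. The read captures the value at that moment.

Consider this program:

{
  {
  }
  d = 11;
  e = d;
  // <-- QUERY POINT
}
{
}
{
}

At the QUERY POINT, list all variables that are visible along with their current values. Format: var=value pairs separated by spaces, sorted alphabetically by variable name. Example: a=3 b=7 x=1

Answer: d=11 e=11

Derivation:
Step 1: enter scope (depth=1)
Step 2: enter scope (depth=2)
Step 3: exit scope (depth=1)
Step 4: declare d=11 at depth 1
Step 5: declare e=(read d)=11 at depth 1
Visible at query point: d=11 e=11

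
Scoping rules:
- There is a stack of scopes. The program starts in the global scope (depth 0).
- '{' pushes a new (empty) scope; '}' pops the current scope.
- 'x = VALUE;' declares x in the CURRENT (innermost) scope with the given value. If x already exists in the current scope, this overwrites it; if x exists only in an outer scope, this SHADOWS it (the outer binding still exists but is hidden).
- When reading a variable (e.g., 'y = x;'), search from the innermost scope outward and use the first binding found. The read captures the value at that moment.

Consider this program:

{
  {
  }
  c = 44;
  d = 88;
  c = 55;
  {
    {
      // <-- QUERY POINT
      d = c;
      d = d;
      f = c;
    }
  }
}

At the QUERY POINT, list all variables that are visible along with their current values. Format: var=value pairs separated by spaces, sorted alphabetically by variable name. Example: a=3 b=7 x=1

Step 1: enter scope (depth=1)
Step 2: enter scope (depth=2)
Step 3: exit scope (depth=1)
Step 4: declare c=44 at depth 1
Step 5: declare d=88 at depth 1
Step 6: declare c=55 at depth 1
Step 7: enter scope (depth=2)
Step 8: enter scope (depth=3)
Visible at query point: c=55 d=88

Answer: c=55 d=88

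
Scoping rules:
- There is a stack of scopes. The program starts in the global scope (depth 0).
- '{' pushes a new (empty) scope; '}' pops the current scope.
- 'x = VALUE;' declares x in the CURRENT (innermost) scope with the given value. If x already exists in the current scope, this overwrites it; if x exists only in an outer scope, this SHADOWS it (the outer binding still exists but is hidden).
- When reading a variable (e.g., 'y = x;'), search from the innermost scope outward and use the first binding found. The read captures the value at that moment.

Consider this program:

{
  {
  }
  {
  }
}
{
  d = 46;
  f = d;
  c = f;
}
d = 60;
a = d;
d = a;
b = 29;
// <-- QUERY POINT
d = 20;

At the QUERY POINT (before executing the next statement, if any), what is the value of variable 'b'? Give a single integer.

Step 1: enter scope (depth=1)
Step 2: enter scope (depth=2)
Step 3: exit scope (depth=1)
Step 4: enter scope (depth=2)
Step 5: exit scope (depth=1)
Step 6: exit scope (depth=0)
Step 7: enter scope (depth=1)
Step 8: declare d=46 at depth 1
Step 9: declare f=(read d)=46 at depth 1
Step 10: declare c=(read f)=46 at depth 1
Step 11: exit scope (depth=0)
Step 12: declare d=60 at depth 0
Step 13: declare a=(read d)=60 at depth 0
Step 14: declare d=(read a)=60 at depth 0
Step 15: declare b=29 at depth 0
Visible at query point: a=60 b=29 d=60

Answer: 29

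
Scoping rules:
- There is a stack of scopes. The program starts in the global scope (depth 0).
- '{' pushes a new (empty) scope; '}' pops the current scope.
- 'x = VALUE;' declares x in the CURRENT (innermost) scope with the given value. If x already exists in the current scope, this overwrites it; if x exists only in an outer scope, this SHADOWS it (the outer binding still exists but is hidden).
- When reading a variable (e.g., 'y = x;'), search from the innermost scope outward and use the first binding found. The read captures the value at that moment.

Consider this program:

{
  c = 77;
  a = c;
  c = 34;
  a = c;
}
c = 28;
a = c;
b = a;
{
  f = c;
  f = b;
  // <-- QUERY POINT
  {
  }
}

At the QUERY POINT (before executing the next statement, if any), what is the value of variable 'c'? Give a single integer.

Answer: 28

Derivation:
Step 1: enter scope (depth=1)
Step 2: declare c=77 at depth 1
Step 3: declare a=(read c)=77 at depth 1
Step 4: declare c=34 at depth 1
Step 5: declare a=(read c)=34 at depth 1
Step 6: exit scope (depth=0)
Step 7: declare c=28 at depth 0
Step 8: declare a=(read c)=28 at depth 0
Step 9: declare b=(read a)=28 at depth 0
Step 10: enter scope (depth=1)
Step 11: declare f=(read c)=28 at depth 1
Step 12: declare f=(read b)=28 at depth 1
Visible at query point: a=28 b=28 c=28 f=28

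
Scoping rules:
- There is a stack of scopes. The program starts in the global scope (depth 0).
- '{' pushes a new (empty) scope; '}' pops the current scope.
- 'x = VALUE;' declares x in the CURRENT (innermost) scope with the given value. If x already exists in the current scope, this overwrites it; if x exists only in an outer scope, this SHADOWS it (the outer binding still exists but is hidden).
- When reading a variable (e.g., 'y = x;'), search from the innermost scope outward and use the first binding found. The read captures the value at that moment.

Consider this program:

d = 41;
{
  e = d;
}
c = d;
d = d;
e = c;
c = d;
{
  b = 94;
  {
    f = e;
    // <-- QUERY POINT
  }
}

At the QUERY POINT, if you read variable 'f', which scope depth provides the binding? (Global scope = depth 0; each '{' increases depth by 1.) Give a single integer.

Step 1: declare d=41 at depth 0
Step 2: enter scope (depth=1)
Step 3: declare e=(read d)=41 at depth 1
Step 4: exit scope (depth=0)
Step 5: declare c=(read d)=41 at depth 0
Step 6: declare d=(read d)=41 at depth 0
Step 7: declare e=(read c)=41 at depth 0
Step 8: declare c=(read d)=41 at depth 0
Step 9: enter scope (depth=1)
Step 10: declare b=94 at depth 1
Step 11: enter scope (depth=2)
Step 12: declare f=(read e)=41 at depth 2
Visible at query point: b=94 c=41 d=41 e=41 f=41

Answer: 2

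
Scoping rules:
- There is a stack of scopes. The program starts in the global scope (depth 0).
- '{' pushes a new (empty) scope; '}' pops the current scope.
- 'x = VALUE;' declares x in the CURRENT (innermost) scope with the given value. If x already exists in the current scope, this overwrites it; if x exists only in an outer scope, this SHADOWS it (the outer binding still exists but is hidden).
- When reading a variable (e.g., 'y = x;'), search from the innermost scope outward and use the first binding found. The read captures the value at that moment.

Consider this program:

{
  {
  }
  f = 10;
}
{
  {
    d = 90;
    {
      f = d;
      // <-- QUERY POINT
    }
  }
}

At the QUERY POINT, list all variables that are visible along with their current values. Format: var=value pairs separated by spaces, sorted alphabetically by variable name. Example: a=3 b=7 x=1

Answer: d=90 f=90

Derivation:
Step 1: enter scope (depth=1)
Step 2: enter scope (depth=2)
Step 3: exit scope (depth=1)
Step 4: declare f=10 at depth 1
Step 5: exit scope (depth=0)
Step 6: enter scope (depth=1)
Step 7: enter scope (depth=2)
Step 8: declare d=90 at depth 2
Step 9: enter scope (depth=3)
Step 10: declare f=(read d)=90 at depth 3
Visible at query point: d=90 f=90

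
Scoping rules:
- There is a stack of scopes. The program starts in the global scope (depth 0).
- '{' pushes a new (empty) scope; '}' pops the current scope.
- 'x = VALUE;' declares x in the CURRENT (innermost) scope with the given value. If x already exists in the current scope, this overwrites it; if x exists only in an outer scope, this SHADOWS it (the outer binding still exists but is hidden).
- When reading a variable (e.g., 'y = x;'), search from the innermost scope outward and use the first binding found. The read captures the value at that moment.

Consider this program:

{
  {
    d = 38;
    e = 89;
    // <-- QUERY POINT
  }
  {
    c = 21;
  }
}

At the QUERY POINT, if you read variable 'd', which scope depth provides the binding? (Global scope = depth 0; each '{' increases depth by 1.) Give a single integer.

Answer: 2

Derivation:
Step 1: enter scope (depth=1)
Step 2: enter scope (depth=2)
Step 3: declare d=38 at depth 2
Step 4: declare e=89 at depth 2
Visible at query point: d=38 e=89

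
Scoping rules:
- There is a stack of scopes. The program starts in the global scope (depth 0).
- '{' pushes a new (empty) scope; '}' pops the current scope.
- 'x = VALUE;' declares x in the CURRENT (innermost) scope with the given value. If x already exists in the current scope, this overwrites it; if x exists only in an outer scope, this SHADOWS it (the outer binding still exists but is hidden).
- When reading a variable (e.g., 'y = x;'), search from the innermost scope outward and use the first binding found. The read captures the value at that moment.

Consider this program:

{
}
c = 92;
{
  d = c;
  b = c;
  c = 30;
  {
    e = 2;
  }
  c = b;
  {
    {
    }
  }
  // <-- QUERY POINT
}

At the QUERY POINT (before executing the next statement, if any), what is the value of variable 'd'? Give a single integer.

Answer: 92

Derivation:
Step 1: enter scope (depth=1)
Step 2: exit scope (depth=0)
Step 3: declare c=92 at depth 0
Step 4: enter scope (depth=1)
Step 5: declare d=(read c)=92 at depth 1
Step 6: declare b=(read c)=92 at depth 1
Step 7: declare c=30 at depth 1
Step 8: enter scope (depth=2)
Step 9: declare e=2 at depth 2
Step 10: exit scope (depth=1)
Step 11: declare c=(read b)=92 at depth 1
Step 12: enter scope (depth=2)
Step 13: enter scope (depth=3)
Step 14: exit scope (depth=2)
Step 15: exit scope (depth=1)
Visible at query point: b=92 c=92 d=92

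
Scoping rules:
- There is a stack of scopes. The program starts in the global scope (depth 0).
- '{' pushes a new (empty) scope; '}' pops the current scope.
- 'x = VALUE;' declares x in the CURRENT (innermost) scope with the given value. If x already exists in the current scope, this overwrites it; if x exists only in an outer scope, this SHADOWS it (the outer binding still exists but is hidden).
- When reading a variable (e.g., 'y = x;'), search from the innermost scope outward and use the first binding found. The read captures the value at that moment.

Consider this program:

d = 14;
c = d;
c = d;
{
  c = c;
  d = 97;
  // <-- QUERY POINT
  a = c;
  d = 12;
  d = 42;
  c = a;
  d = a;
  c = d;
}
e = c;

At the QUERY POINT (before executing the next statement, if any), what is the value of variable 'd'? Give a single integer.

Step 1: declare d=14 at depth 0
Step 2: declare c=(read d)=14 at depth 0
Step 3: declare c=(read d)=14 at depth 0
Step 4: enter scope (depth=1)
Step 5: declare c=(read c)=14 at depth 1
Step 6: declare d=97 at depth 1
Visible at query point: c=14 d=97

Answer: 97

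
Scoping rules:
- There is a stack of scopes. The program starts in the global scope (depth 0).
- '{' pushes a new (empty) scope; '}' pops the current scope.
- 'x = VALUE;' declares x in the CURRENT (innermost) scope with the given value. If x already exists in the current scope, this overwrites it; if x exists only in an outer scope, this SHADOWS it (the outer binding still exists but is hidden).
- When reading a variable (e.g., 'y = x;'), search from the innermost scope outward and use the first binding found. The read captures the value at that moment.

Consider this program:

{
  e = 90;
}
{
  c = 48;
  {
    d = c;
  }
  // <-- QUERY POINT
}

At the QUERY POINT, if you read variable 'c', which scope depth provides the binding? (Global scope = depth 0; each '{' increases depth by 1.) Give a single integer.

Answer: 1

Derivation:
Step 1: enter scope (depth=1)
Step 2: declare e=90 at depth 1
Step 3: exit scope (depth=0)
Step 4: enter scope (depth=1)
Step 5: declare c=48 at depth 1
Step 6: enter scope (depth=2)
Step 7: declare d=(read c)=48 at depth 2
Step 8: exit scope (depth=1)
Visible at query point: c=48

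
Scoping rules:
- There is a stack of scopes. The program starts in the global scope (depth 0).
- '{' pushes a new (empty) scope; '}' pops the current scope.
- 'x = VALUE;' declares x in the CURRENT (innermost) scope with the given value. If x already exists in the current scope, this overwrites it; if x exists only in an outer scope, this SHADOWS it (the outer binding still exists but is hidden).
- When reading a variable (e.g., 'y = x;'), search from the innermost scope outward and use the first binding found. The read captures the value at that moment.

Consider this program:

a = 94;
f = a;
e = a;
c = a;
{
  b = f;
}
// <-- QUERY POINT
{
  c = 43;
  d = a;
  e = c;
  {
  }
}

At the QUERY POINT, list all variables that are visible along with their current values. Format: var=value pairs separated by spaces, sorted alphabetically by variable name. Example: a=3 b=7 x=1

Step 1: declare a=94 at depth 0
Step 2: declare f=(read a)=94 at depth 0
Step 3: declare e=(read a)=94 at depth 0
Step 4: declare c=(read a)=94 at depth 0
Step 5: enter scope (depth=1)
Step 6: declare b=(read f)=94 at depth 1
Step 7: exit scope (depth=0)
Visible at query point: a=94 c=94 e=94 f=94

Answer: a=94 c=94 e=94 f=94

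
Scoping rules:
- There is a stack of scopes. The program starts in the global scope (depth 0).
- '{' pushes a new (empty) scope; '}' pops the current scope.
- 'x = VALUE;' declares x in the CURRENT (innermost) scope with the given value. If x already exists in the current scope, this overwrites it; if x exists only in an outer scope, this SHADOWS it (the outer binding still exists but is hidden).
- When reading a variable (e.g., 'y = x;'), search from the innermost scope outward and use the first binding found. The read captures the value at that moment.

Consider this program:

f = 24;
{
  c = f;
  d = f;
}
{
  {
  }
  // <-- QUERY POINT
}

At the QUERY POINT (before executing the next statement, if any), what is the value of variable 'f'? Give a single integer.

Step 1: declare f=24 at depth 0
Step 2: enter scope (depth=1)
Step 3: declare c=(read f)=24 at depth 1
Step 4: declare d=(read f)=24 at depth 1
Step 5: exit scope (depth=0)
Step 6: enter scope (depth=1)
Step 7: enter scope (depth=2)
Step 8: exit scope (depth=1)
Visible at query point: f=24

Answer: 24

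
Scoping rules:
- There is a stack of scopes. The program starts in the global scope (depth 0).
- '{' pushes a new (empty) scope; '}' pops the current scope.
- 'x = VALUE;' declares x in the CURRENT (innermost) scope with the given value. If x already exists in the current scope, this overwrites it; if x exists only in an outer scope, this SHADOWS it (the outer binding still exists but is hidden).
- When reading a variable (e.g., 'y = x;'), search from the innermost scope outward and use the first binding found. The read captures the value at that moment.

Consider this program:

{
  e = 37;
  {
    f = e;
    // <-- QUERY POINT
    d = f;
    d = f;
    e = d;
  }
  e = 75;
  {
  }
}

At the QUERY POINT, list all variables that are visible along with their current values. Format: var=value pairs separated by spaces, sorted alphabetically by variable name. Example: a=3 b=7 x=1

Step 1: enter scope (depth=1)
Step 2: declare e=37 at depth 1
Step 3: enter scope (depth=2)
Step 4: declare f=(read e)=37 at depth 2
Visible at query point: e=37 f=37

Answer: e=37 f=37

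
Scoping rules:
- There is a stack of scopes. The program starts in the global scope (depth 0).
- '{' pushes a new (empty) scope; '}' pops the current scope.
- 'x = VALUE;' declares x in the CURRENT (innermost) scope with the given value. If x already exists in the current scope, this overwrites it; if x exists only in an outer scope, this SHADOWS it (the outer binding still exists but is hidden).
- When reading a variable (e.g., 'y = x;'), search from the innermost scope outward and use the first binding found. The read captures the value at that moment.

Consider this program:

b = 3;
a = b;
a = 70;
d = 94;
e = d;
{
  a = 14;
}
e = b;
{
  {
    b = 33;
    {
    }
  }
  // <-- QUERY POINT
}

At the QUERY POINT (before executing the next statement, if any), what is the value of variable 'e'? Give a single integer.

Answer: 3

Derivation:
Step 1: declare b=3 at depth 0
Step 2: declare a=(read b)=3 at depth 0
Step 3: declare a=70 at depth 0
Step 4: declare d=94 at depth 0
Step 5: declare e=(read d)=94 at depth 0
Step 6: enter scope (depth=1)
Step 7: declare a=14 at depth 1
Step 8: exit scope (depth=0)
Step 9: declare e=(read b)=3 at depth 0
Step 10: enter scope (depth=1)
Step 11: enter scope (depth=2)
Step 12: declare b=33 at depth 2
Step 13: enter scope (depth=3)
Step 14: exit scope (depth=2)
Step 15: exit scope (depth=1)
Visible at query point: a=70 b=3 d=94 e=3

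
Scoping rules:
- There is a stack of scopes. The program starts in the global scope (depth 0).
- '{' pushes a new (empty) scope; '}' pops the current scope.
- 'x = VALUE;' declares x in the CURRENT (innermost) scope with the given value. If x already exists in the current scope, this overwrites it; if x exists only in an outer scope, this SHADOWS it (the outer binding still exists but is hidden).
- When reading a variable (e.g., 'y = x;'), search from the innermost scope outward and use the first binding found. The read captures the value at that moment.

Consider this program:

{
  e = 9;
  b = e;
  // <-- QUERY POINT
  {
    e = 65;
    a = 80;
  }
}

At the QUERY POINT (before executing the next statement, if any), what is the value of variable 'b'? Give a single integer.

Answer: 9

Derivation:
Step 1: enter scope (depth=1)
Step 2: declare e=9 at depth 1
Step 3: declare b=(read e)=9 at depth 1
Visible at query point: b=9 e=9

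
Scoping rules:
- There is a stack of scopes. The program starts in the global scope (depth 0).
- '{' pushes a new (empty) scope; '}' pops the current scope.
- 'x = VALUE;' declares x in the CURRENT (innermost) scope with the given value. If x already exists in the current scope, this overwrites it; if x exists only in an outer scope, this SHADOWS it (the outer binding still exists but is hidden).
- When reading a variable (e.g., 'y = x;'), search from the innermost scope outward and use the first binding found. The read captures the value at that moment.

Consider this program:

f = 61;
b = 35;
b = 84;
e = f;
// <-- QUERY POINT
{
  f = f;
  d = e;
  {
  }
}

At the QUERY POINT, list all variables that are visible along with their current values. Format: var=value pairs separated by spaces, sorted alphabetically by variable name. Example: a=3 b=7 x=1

Step 1: declare f=61 at depth 0
Step 2: declare b=35 at depth 0
Step 3: declare b=84 at depth 0
Step 4: declare e=(read f)=61 at depth 0
Visible at query point: b=84 e=61 f=61

Answer: b=84 e=61 f=61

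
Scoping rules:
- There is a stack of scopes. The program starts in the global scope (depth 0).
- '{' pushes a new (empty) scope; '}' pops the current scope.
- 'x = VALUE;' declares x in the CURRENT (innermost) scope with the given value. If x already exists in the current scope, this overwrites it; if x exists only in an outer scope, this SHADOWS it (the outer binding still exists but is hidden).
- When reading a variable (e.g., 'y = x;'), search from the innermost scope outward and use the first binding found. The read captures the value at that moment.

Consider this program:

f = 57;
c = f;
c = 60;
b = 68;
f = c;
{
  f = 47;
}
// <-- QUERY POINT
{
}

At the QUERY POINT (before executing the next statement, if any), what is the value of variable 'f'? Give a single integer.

Step 1: declare f=57 at depth 0
Step 2: declare c=(read f)=57 at depth 0
Step 3: declare c=60 at depth 0
Step 4: declare b=68 at depth 0
Step 5: declare f=(read c)=60 at depth 0
Step 6: enter scope (depth=1)
Step 7: declare f=47 at depth 1
Step 8: exit scope (depth=0)
Visible at query point: b=68 c=60 f=60

Answer: 60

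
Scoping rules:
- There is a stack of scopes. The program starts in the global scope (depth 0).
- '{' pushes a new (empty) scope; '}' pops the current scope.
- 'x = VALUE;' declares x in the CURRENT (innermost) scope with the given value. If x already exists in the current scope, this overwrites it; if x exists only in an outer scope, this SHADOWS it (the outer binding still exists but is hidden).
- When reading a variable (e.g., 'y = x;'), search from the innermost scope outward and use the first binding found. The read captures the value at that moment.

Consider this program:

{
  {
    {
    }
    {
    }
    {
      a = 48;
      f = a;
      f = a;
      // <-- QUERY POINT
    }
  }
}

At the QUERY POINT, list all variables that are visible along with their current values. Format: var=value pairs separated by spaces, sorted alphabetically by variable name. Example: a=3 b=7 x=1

Answer: a=48 f=48

Derivation:
Step 1: enter scope (depth=1)
Step 2: enter scope (depth=2)
Step 3: enter scope (depth=3)
Step 4: exit scope (depth=2)
Step 5: enter scope (depth=3)
Step 6: exit scope (depth=2)
Step 7: enter scope (depth=3)
Step 8: declare a=48 at depth 3
Step 9: declare f=(read a)=48 at depth 3
Step 10: declare f=(read a)=48 at depth 3
Visible at query point: a=48 f=48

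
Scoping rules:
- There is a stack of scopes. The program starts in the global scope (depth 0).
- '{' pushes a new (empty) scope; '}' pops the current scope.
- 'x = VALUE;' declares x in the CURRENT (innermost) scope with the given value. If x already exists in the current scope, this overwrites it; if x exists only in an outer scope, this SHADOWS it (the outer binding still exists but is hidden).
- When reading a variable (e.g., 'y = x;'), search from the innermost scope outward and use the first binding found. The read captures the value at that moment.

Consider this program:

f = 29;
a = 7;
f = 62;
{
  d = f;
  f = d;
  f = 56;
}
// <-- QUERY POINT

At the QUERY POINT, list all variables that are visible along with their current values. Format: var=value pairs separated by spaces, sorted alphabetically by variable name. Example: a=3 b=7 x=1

Step 1: declare f=29 at depth 0
Step 2: declare a=7 at depth 0
Step 3: declare f=62 at depth 0
Step 4: enter scope (depth=1)
Step 5: declare d=(read f)=62 at depth 1
Step 6: declare f=(read d)=62 at depth 1
Step 7: declare f=56 at depth 1
Step 8: exit scope (depth=0)
Visible at query point: a=7 f=62

Answer: a=7 f=62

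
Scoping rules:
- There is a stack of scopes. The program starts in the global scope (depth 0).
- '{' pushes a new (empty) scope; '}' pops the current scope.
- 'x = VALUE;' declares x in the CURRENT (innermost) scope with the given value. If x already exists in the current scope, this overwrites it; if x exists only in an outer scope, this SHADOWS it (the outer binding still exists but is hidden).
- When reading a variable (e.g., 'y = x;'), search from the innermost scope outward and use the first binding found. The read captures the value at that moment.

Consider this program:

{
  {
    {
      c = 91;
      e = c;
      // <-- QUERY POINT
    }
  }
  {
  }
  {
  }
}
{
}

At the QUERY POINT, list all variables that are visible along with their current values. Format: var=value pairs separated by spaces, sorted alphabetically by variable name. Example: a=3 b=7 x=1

Step 1: enter scope (depth=1)
Step 2: enter scope (depth=2)
Step 3: enter scope (depth=3)
Step 4: declare c=91 at depth 3
Step 5: declare e=(read c)=91 at depth 3
Visible at query point: c=91 e=91

Answer: c=91 e=91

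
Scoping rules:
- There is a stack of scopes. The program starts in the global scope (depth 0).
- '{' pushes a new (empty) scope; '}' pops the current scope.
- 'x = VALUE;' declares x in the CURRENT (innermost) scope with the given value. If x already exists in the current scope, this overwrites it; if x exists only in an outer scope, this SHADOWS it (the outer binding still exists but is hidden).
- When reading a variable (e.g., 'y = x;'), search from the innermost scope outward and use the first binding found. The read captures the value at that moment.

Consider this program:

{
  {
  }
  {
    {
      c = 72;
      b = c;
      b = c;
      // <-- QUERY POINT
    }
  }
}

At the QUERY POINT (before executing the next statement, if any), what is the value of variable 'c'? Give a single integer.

Answer: 72

Derivation:
Step 1: enter scope (depth=1)
Step 2: enter scope (depth=2)
Step 3: exit scope (depth=1)
Step 4: enter scope (depth=2)
Step 5: enter scope (depth=3)
Step 6: declare c=72 at depth 3
Step 7: declare b=(read c)=72 at depth 3
Step 8: declare b=(read c)=72 at depth 3
Visible at query point: b=72 c=72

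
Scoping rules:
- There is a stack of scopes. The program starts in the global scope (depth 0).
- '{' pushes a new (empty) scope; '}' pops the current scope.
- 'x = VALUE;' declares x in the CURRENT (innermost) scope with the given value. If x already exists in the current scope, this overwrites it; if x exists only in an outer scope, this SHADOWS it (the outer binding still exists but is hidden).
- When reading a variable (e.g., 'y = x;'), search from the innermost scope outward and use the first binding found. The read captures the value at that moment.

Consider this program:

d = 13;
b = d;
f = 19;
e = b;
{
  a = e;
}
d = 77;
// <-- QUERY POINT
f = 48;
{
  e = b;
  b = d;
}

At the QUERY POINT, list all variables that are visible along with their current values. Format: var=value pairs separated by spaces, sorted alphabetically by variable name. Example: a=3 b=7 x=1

Step 1: declare d=13 at depth 0
Step 2: declare b=(read d)=13 at depth 0
Step 3: declare f=19 at depth 0
Step 4: declare e=(read b)=13 at depth 0
Step 5: enter scope (depth=1)
Step 6: declare a=(read e)=13 at depth 1
Step 7: exit scope (depth=0)
Step 8: declare d=77 at depth 0
Visible at query point: b=13 d=77 e=13 f=19

Answer: b=13 d=77 e=13 f=19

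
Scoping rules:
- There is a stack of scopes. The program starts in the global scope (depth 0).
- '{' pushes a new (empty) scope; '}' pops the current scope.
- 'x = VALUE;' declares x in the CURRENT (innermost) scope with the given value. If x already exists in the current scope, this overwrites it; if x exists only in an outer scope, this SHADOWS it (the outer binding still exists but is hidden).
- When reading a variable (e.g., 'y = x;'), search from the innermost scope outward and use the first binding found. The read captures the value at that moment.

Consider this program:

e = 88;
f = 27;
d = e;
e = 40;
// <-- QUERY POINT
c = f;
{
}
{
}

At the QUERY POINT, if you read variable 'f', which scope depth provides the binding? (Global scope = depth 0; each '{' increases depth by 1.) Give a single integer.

Answer: 0

Derivation:
Step 1: declare e=88 at depth 0
Step 2: declare f=27 at depth 0
Step 3: declare d=(read e)=88 at depth 0
Step 4: declare e=40 at depth 0
Visible at query point: d=88 e=40 f=27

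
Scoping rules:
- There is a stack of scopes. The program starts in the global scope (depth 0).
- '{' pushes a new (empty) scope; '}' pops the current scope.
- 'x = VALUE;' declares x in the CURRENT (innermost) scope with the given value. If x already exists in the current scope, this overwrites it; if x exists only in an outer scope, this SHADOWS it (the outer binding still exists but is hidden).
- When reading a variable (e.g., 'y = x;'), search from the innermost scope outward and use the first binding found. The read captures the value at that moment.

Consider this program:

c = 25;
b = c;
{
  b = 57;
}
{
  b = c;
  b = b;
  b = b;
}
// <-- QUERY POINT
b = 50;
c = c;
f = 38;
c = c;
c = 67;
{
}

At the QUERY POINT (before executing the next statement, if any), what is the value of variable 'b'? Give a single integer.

Answer: 25

Derivation:
Step 1: declare c=25 at depth 0
Step 2: declare b=(read c)=25 at depth 0
Step 3: enter scope (depth=1)
Step 4: declare b=57 at depth 1
Step 5: exit scope (depth=0)
Step 6: enter scope (depth=1)
Step 7: declare b=(read c)=25 at depth 1
Step 8: declare b=(read b)=25 at depth 1
Step 9: declare b=(read b)=25 at depth 1
Step 10: exit scope (depth=0)
Visible at query point: b=25 c=25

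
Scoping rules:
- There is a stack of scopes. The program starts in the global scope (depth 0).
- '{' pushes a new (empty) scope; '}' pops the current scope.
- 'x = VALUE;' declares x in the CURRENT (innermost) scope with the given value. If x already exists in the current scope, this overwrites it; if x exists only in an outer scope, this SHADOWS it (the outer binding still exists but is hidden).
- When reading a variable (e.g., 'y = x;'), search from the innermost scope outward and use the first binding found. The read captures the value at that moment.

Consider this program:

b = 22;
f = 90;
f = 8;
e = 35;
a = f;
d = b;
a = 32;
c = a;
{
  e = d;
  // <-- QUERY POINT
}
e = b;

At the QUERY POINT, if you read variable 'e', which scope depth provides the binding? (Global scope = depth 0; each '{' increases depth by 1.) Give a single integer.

Step 1: declare b=22 at depth 0
Step 2: declare f=90 at depth 0
Step 3: declare f=8 at depth 0
Step 4: declare e=35 at depth 0
Step 5: declare a=(read f)=8 at depth 0
Step 6: declare d=(read b)=22 at depth 0
Step 7: declare a=32 at depth 0
Step 8: declare c=(read a)=32 at depth 0
Step 9: enter scope (depth=1)
Step 10: declare e=(read d)=22 at depth 1
Visible at query point: a=32 b=22 c=32 d=22 e=22 f=8

Answer: 1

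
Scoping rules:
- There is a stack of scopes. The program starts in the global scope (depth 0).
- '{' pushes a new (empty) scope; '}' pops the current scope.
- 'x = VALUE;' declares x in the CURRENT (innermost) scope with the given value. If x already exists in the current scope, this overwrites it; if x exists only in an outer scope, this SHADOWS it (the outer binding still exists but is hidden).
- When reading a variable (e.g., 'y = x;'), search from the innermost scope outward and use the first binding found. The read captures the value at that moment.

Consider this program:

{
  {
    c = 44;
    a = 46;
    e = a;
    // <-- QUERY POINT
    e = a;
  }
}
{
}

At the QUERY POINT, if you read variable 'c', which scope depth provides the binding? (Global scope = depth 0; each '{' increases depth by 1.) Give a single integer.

Step 1: enter scope (depth=1)
Step 2: enter scope (depth=2)
Step 3: declare c=44 at depth 2
Step 4: declare a=46 at depth 2
Step 5: declare e=(read a)=46 at depth 2
Visible at query point: a=46 c=44 e=46

Answer: 2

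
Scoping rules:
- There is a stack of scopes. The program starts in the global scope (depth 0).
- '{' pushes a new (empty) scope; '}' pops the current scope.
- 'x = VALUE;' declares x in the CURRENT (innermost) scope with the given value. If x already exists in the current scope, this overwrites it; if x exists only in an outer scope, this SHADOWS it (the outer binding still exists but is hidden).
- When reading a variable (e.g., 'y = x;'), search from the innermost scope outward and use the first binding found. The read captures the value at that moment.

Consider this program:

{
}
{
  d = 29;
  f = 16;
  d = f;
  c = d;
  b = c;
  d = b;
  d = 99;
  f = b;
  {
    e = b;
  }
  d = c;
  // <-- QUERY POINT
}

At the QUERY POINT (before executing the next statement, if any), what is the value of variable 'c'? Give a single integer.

Step 1: enter scope (depth=1)
Step 2: exit scope (depth=0)
Step 3: enter scope (depth=1)
Step 4: declare d=29 at depth 1
Step 5: declare f=16 at depth 1
Step 6: declare d=(read f)=16 at depth 1
Step 7: declare c=(read d)=16 at depth 1
Step 8: declare b=(read c)=16 at depth 1
Step 9: declare d=(read b)=16 at depth 1
Step 10: declare d=99 at depth 1
Step 11: declare f=(read b)=16 at depth 1
Step 12: enter scope (depth=2)
Step 13: declare e=(read b)=16 at depth 2
Step 14: exit scope (depth=1)
Step 15: declare d=(read c)=16 at depth 1
Visible at query point: b=16 c=16 d=16 f=16

Answer: 16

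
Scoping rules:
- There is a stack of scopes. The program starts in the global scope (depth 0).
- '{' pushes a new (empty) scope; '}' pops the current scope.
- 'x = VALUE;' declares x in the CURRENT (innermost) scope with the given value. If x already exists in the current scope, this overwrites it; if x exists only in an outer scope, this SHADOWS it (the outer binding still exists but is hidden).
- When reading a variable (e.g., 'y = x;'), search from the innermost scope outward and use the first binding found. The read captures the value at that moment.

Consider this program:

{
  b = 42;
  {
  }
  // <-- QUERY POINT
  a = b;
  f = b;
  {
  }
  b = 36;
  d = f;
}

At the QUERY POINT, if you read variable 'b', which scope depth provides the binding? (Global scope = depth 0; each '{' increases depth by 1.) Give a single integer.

Answer: 1

Derivation:
Step 1: enter scope (depth=1)
Step 2: declare b=42 at depth 1
Step 3: enter scope (depth=2)
Step 4: exit scope (depth=1)
Visible at query point: b=42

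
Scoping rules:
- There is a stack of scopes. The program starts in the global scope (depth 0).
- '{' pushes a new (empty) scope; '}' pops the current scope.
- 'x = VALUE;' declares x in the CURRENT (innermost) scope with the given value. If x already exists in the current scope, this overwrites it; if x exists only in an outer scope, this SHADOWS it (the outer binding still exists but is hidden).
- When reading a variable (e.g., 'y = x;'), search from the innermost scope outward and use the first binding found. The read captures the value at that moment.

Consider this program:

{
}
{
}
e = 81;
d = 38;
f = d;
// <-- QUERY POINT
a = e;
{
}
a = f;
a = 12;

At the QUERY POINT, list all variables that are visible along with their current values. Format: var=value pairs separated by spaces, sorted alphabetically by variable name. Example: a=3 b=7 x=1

Answer: d=38 e=81 f=38

Derivation:
Step 1: enter scope (depth=1)
Step 2: exit scope (depth=0)
Step 3: enter scope (depth=1)
Step 4: exit scope (depth=0)
Step 5: declare e=81 at depth 0
Step 6: declare d=38 at depth 0
Step 7: declare f=(read d)=38 at depth 0
Visible at query point: d=38 e=81 f=38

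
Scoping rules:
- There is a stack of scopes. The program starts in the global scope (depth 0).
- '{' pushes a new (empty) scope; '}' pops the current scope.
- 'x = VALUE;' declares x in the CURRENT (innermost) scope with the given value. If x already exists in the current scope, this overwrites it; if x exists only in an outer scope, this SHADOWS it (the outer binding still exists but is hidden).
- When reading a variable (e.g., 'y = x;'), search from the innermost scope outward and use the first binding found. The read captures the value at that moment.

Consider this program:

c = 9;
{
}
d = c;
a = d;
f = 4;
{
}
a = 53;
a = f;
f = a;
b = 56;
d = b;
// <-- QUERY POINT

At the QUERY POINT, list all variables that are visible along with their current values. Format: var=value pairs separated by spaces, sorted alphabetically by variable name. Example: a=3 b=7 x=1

Step 1: declare c=9 at depth 0
Step 2: enter scope (depth=1)
Step 3: exit scope (depth=0)
Step 4: declare d=(read c)=9 at depth 0
Step 5: declare a=(read d)=9 at depth 0
Step 6: declare f=4 at depth 0
Step 7: enter scope (depth=1)
Step 8: exit scope (depth=0)
Step 9: declare a=53 at depth 0
Step 10: declare a=(read f)=4 at depth 0
Step 11: declare f=(read a)=4 at depth 0
Step 12: declare b=56 at depth 0
Step 13: declare d=(read b)=56 at depth 0
Visible at query point: a=4 b=56 c=9 d=56 f=4

Answer: a=4 b=56 c=9 d=56 f=4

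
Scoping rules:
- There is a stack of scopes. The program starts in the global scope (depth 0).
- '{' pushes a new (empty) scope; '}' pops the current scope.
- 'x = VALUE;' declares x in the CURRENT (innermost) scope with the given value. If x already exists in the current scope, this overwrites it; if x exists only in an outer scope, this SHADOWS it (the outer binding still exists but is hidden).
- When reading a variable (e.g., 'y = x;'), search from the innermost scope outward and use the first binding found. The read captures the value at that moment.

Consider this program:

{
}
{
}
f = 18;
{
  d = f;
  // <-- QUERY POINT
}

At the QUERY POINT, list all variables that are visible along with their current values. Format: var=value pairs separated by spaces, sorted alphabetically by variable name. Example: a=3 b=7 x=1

Step 1: enter scope (depth=1)
Step 2: exit scope (depth=0)
Step 3: enter scope (depth=1)
Step 4: exit scope (depth=0)
Step 5: declare f=18 at depth 0
Step 6: enter scope (depth=1)
Step 7: declare d=(read f)=18 at depth 1
Visible at query point: d=18 f=18

Answer: d=18 f=18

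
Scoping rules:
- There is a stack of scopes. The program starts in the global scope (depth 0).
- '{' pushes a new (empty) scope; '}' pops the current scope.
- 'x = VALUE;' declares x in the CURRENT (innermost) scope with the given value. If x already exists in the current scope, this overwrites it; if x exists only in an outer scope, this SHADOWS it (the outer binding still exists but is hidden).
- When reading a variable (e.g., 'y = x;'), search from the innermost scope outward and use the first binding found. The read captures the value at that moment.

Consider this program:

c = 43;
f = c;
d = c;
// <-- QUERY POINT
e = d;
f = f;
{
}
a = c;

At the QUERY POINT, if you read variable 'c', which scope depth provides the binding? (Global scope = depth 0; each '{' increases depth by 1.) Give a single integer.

Step 1: declare c=43 at depth 0
Step 2: declare f=(read c)=43 at depth 0
Step 3: declare d=(read c)=43 at depth 0
Visible at query point: c=43 d=43 f=43

Answer: 0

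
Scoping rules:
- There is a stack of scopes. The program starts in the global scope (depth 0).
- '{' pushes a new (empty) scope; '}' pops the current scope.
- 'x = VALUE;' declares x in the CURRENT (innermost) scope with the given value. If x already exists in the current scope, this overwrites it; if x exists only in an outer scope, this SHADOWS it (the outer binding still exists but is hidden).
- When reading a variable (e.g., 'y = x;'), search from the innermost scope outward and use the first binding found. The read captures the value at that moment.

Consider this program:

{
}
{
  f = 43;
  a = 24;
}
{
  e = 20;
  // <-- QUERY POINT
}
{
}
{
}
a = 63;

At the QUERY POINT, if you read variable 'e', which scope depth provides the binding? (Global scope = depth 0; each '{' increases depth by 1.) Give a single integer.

Answer: 1

Derivation:
Step 1: enter scope (depth=1)
Step 2: exit scope (depth=0)
Step 3: enter scope (depth=1)
Step 4: declare f=43 at depth 1
Step 5: declare a=24 at depth 1
Step 6: exit scope (depth=0)
Step 7: enter scope (depth=1)
Step 8: declare e=20 at depth 1
Visible at query point: e=20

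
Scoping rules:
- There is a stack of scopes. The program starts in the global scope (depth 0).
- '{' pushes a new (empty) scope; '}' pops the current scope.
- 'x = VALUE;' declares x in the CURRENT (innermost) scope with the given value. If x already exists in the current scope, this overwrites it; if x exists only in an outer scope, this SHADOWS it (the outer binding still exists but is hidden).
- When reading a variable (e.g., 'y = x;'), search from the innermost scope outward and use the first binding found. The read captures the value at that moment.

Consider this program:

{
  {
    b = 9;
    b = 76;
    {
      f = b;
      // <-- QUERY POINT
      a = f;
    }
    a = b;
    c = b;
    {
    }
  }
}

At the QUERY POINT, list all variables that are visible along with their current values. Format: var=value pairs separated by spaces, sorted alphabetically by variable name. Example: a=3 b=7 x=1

Step 1: enter scope (depth=1)
Step 2: enter scope (depth=2)
Step 3: declare b=9 at depth 2
Step 4: declare b=76 at depth 2
Step 5: enter scope (depth=3)
Step 6: declare f=(read b)=76 at depth 3
Visible at query point: b=76 f=76

Answer: b=76 f=76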